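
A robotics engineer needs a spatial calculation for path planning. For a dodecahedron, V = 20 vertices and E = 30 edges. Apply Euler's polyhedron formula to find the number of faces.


Polyhedron: dodecahedron
Euler's formula for convex polyhedra: V - E + F = 2
Given: V = 20 vertices and E = 30 edges
Solve for F:
F = 2 + E - V = 2 + 30 - 20 = 12
12 faces


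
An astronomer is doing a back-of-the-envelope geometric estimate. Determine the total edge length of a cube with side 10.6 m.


Shape: cube
Side s = 10.6 m
A cube has 12 edges, all equal.
Formula: total edge length = 12 * s
Total = 12 * 10.6
Total = 127.2
127.2 m


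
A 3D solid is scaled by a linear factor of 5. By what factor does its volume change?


Linear scale factor k = 5
Rule: under a linear scaling by k, volumes scale by k^3.
k^3 = 5 * 5 * 5
k^3 = 25 * 5
k^3 = 125
Volume scales by a factor of 125.
125 (dimensionless)


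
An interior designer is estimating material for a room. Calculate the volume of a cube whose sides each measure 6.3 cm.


Shape: cube
Side s = 6.3 cm
Formula: V = s^3
V = 6.3 * 6.3 * 6.3
V = 39.69 * 6.3
V = 250.047
250.047 cm^3


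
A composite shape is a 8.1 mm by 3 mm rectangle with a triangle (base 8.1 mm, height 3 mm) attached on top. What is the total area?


Composite shape: rectangle + triangle
Rectangle area = 8.1 * 3 = 24.3
Triangle area = 0.5 * 8.1 * 3 = 12.15
Total = 24.3 + 12.15
Total = 36.45
36.45 mm^2


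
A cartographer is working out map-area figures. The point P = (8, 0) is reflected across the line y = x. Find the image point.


Transformation: reflection
Original point: (8, 0)
Rule for reflection over y = x: (x, y) -> (y, x)
Apply: (8, 0) -> (0, 8)
(0, 8)


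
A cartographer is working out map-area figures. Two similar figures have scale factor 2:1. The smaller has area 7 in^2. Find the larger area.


Linear scale factor k = 2
Original area = 7 in^2
Rule: under a linear scaling by k, areas scale by k^2.
k^2 = 2^2 = 4
New area = 7 * 4
New area = 28
28 in^2


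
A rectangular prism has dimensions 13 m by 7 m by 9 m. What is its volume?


Shape: rectangular prism
l = 13 m, w = 7 m, h = 9 m
Formula: V = l * w * h
V = 13 * 7 * 9
V = 91 * 9
V = 819
819 m^3


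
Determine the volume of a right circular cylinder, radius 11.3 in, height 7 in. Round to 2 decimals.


Shape: cylinder
Radius r = 11.3 in, Height h = 7 in
Formula: V = pi * r^2 * h
r^2 = 127.69
V = pi * 127.69 * 7
V = 893.83 * pi
V = 2808.05
2808.05 in^3


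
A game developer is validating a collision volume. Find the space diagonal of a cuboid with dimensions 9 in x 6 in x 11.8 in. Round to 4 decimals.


Shape: rectangular box (space diagonal)
l = 9 in, w = 6 in, h = 11.8 in
Visualize: the diagonal of the base, then a right triangle with that diagonal and the height.
Formula: d = sqrt(l^2 + w^2 + h^2)
l^2 + w^2 + h^2 = 81 + 36 + 139.24 = 256.24
d = sqrt(256.24)
d = 16.0075
16.0075 in


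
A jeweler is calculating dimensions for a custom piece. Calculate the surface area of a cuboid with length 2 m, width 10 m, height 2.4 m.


Shape: rectangular prism
l = 2 m, w = 10 m, h = 2.4 m
Formula: SA = 2(lw + lh + wh)
lw = 20, lh = 4.8, wh = 24
lw + lh + wh = 48.8
SA = 2 * 48.8
SA = 97.6
97.6 m^2


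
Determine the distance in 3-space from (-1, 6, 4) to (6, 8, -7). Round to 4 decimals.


3D distance between two points
P1 = (-1, 6, 4), P2 = (6, 8, -7)
Formula: d = sqrt((x2-x1)^2 + (y2-y1)^2 + (z2-z1)^2)
dx = 6 - -1 = 7
dy = 8 - 6 = 2
dz = -7 - 4 = -11
dx^2 + dy^2 + dz^2 = 49 + 4 + 121 = 174
d = sqrt(174)
d = 13.1909
13.1909 units


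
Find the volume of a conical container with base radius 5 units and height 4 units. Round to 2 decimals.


Shape: cone
Radius r = 5 units, Height h = 4 units
Formula: V = (1/3) * pi * r^2 * h
r^2 = 25
pi * r^2 * h = pi * 25 * 4 = 100 * pi
V = 100 * pi / 3
V = 104.72
104.72 units^3


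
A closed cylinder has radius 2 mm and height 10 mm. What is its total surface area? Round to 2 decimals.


Shape: closed cylinder
Radius r = 2 mm, Height h = 10 mm
Formula: SA = 2*pi*r^2 + 2*pi*r*h = 2*pi*r*(r + h)
r + h = 12
2 * r * (r + h) = 2 * 2 * 12 = 48
SA = 48 * pi
SA = 150.8
150.8 mm^2


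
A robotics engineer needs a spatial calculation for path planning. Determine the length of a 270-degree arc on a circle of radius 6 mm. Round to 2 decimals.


Shape: circular arc
Radius r = 6 mm, Angle = 270 degrees
Formula: L = (angle/360) * 2 * pi * r
2 * pi * r = 12 * pi
L = (270/360) * 12 * pi
L = 9 * pi
L = 28.27
28.27 mm


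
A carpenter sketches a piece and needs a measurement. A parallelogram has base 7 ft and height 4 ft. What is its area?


Shape: parallelogram
Base b = 7 ft, Height h = 4 ft
Formula: A = b * h
A = 7 * 4
A = 28
28 ft^2


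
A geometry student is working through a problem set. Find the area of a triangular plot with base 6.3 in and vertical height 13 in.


Shape: triangle
Base b = 6.3 in, Height h = 13 in
Formula: A = (1/2) * b * h
A = 0.5 * 6.3 * 13
A = 0.5 * 81.9
A = 40.95
40.95 in^2


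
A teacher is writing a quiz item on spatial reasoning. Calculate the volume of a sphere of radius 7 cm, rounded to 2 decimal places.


Shape: sphere
Radius r = 7 cm
Formula: V = (4/3) * pi * r^3
r^3 = 343
(4/3) * 343 = 457.333333
V = 457.333333 * pi
V = 1436.76
1436.76 cm^3


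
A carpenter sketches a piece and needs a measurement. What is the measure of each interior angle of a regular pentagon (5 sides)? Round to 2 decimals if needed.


Shape: regular pentagon (5 sides)
Formula: interior angle = (n - 2) * 180 / n
(n - 2) = 3
(n - 2) * 180 = 540
angle = 540 / 5
angle = 108
108 degrees


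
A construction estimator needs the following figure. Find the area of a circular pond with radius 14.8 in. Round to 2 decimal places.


Shape: circle
Radius r = 14.8 in
Formula: A = pi * r^2
r^2 = 14.8^2 = 219.04
A = pi * 219.04
A = 688.13
688.13 in^2


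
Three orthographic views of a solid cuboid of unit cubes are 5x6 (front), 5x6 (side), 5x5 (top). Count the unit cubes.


Orthographic views of a solid rectangular block:
Front view 5 x 6 -> length = 5, height = 6
Side view 5 x 6 -> width = 5, height = 6 (consistent)
Top view 5 x 5 -> confirms length = 5, width = 5
The block is 5 x 5 x 6.
Total unit cubes = 5 * 5 * 6 = 150
150 unit cubes


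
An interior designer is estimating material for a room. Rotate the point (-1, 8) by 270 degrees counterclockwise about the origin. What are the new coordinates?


Transformation: rotation about the origin
Original point: (-1, 8)
Rule for 270 deg counterclockwise: (x, y) -> (y, -x)
Apply: (-1, 8) -> (8, 1)
(8, 1)


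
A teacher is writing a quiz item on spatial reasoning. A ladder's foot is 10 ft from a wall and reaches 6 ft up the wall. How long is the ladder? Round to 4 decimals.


Shape: right triangle
Legs a = 10 ft, b = 6 ft
Formula: c = sqrt(a^2 + b^2)
a^2 = 100, b^2 = 36
a^2 + b^2 = 136
c = sqrt(136)
c = 11.6619
11.6619 ft


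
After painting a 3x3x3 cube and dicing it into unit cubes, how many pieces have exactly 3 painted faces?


Large cube: 3 x 3 x 3, cut into unit cubes.
Cubes with 3 painted faces are at the corners. A cube always has 8 corners.
Count = 8
8 unit cubes


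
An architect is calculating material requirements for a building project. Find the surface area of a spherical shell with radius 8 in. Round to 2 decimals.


Shape: sphere
Radius r = 8 in
Formula: SA = 4 * pi * r^2
r^2 = 64
SA = 4 * pi * 64
SA = 256 * pi
SA = 804.25
804.25 in^2


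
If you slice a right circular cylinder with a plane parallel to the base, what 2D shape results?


Solid: right circular cylinder
Cutting plane: parallel to the base
Visualize the intersection of the plane with the solid's surface.
The boundary of the cut region is a circle.
circle


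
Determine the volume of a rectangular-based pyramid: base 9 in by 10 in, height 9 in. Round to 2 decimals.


Shape: rectangular pyramid
Base: 9 in x 10 in, Height h = 9 in
Formula: V = (1/3) * base_area * h
base_area = 9 * 10 = 90
base_area * h = 90 * 9 = 810
V = 810 / 3
V = 270
270 in^3


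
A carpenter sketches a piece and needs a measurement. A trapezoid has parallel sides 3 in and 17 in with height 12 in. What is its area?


Shape: trapezoid
Parallel sides a = 3 in, b = 17 in; Height h = 12 in
Formula: A = (a + b) * h / 2
a + b = 3 + 17 = 20
A = 20 * 12 / 2
A = 240 / 2
A = 120
120 in^2


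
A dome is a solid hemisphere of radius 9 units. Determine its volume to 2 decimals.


Shape: hemisphere (half of a sphere)
Radius r = 9 units
Formula: V = (1/2) * (4/3) * pi * r^3 = (2/3) * pi * r^3
r^3 = 729
(2/3) * 729 = 486
V = 486 * pi
V = 1526.81
1526.81 units^3


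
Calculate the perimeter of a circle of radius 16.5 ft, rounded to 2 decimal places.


Shape: circle
Radius r = 16.5 ft
Formula: C = 2 * pi * r
C = 2 * pi * 16.5
C = 33 * pi
C = 103.67
103.67 ft


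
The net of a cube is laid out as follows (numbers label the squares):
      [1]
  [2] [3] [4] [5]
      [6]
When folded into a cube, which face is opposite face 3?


Net: cross layout. Take square 3 as the base (bottom).
Fold the four squares in the horizontal row up around 3: 2 -> left, 4 -> right, 5 wraps to the top.
Fold 1 and 6 up from 3: 1 -> back, 6 -> front.
Opposite pairs are therefore: (1, 6), (2, 4), (3, 5).
Face 3 is opposite face 5.
face 5


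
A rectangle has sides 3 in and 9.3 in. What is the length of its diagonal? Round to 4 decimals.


Shape: rectangle (diagonal via Pythagoras)
Sides: 3 in and 9.3 in
Formula: d = sqrt(l^2 + w^2)
l^2 = 9, w^2 = 86.49
l^2 + w^2 = 95.49
d = sqrt(95.49)
d = 9.7719
9.7719 in


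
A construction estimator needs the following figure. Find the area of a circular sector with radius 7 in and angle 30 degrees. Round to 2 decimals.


Shape: circular sector
Radius r = 7 in, Angle = 30 degrees
Formula: A = (angle/360) * pi * r^2
r^2 = 49
Fraction of circle = 30/360
A = (30/360) * pi * 49
A = 4.083333 * pi
A = 12.83
12.83 in^2


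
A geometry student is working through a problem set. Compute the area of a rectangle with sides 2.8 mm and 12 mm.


Shape: rectangle
Length l = 2.8 mm, Width w = 12 mm
Formula: A = l * w
A = 2.8 * 12
A = 33.6
33.6 mm^2


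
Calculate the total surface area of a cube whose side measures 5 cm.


Shape: cube
Side s = 5 cm
A cube has 6 square faces.
Formula: SA = 6 * s^2
s^2 = 25
SA = 6 * 25
SA = 150
150 cm^2


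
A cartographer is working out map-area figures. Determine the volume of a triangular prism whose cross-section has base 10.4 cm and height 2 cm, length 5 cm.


Shape: triangular prism
Triangle base = 10.4 cm, triangle height = 2 cm, prism length L = 5 cm
Formula: V = (1/2 * b * h_tri) * L
Cross-section area = 0.5 * 10.4 * 2 = 10.4
V = 10.4 * 5
V = 52
52 cm^3


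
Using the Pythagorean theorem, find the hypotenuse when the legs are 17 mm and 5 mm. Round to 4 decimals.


Shape: right triangle
Legs a = 17 mm, b = 5 mm
Formula: c = sqrt(a^2 + b^2)
a^2 = 289, b^2 = 25
a^2 + b^2 = 314
c = sqrt(314)
c = 17.72
17.72 mm


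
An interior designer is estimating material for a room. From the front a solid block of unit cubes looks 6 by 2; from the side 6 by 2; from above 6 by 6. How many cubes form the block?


Orthographic views of a solid rectangular block:
Front view 6 x 2 -> length = 6, height = 2
Side view 6 x 2 -> width = 6, height = 2 (consistent)
Top view 6 x 6 -> confirms length = 6, width = 6
The block is 6 x 6 x 2.
Total unit cubes = 6 * 6 * 2 = 72
72 unit cubes


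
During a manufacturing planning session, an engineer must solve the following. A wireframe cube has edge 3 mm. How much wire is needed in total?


Shape: cube
Side s = 3 mm
A cube has 12 edges, all equal.
Formula: total edge length = 12 * s
Total = 12 * 3
Total = 36
36 mm


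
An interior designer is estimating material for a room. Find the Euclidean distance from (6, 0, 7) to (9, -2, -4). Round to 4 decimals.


3D distance between two points
P1 = (6, 0, 7), P2 = (9, -2, -4)
Formula: d = sqrt((x2-x1)^2 + (y2-y1)^2 + (z2-z1)^2)
dx = 9 - 6 = 3
dy = -2 - 0 = -2
dz = -4 - 7 = -11
dx^2 + dy^2 + dz^2 = 9 + 4 + 121 = 134
d = sqrt(134)
d = 11.5758
11.5758 units


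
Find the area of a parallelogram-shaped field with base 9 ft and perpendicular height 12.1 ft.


Shape: parallelogram
Base b = 9 ft, Height h = 12.1 ft
Formula: A = b * h
A = 9 * 12.1
A = 108.9
108.9 ft^2


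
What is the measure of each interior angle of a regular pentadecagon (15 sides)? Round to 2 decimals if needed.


Shape: regular pentadecagon (15 sides)
Formula: interior angle = (n - 2) * 180 / n
(n - 2) = 13
(n - 2) * 180 = 2340
angle = 2340 / 15
angle = 156
156 degrees


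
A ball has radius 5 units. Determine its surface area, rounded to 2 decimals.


Shape: sphere
Radius r = 5 units
Formula: SA = 4 * pi * r^2
r^2 = 25
SA = 4 * pi * 25
SA = 100 * pi
SA = 314.16
314.16 units^2


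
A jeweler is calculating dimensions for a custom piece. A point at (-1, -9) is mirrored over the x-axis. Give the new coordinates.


Transformation: reflection
Original point: (-1, -9)
Rule for reflection over the x-axis: (x, y) -> (x, -y)
Apply: (-1, -9) -> (-1, 9)
(-1, 9)


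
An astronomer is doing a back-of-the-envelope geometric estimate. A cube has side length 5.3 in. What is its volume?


Shape: cube
Side s = 5.3 in
Formula: V = s^3
V = 5.3 * 5.3 * 5.3
V = 28.09 * 5.3
V = 148.877
148.877 in^3


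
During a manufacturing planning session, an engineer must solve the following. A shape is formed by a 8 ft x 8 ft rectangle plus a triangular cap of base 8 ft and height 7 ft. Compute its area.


Composite shape: rectangle + triangle
Rectangle area = 8 * 8 = 64
Triangle area = 0.5 * 8 * 7 = 28
Total = 64 + 28
Total = 92
92 ft^2


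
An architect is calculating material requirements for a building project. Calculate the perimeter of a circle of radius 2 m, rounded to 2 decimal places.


Shape: circle
Radius r = 2 m
Formula: C = 2 * pi * r
C = 2 * pi * 2
C = 4 * pi
C = 12.57
12.57 m


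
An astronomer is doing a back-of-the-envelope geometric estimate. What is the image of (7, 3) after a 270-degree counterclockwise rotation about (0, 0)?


Transformation: rotation about the origin
Original point: (7, 3)
Rule for 270 deg counterclockwise: (x, y) -> (y, -x)
Apply: (7, 3) -> (3, -7)
(3, -7)


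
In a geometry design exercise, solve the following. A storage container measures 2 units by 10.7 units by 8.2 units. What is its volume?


Shape: rectangular prism
l = 2 units, w = 10.7 units, h = 8.2 units
Formula: V = l * w * h
V = 2 * 10.7 * 8.2
V = 21.4 * 8.2
V = 175.48
175.48 units^3


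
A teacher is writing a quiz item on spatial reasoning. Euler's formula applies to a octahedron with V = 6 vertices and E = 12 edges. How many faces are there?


Polyhedron: octahedron
Euler's formula for convex polyhedra: V - E + F = 2
Given: V = 6 vertices and E = 12 edges
Solve for F:
F = 2 + E - V = 2 + 12 - 6 = 8
8 faces


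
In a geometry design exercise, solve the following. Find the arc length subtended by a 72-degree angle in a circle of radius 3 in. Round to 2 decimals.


Shape: circular arc
Radius r = 3 in, Angle = 72 degrees
Formula: L = (angle/360) * 2 * pi * r
2 * pi * r = 6 * pi
L = (72/360) * 6 * pi
L = 1.2 * pi
L = 3.77
3.77 in


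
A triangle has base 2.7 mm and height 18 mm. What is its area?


Shape: triangle
Base b = 2.7 mm, Height h = 18 mm
Formula: A = (1/2) * b * h
A = 0.5 * 2.7 * 18
A = 0.5 * 48.6
A = 24.3
24.3 mm^2


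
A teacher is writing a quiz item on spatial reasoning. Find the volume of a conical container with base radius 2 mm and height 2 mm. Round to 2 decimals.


Shape: cone
Radius r = 2 mm, Height h = 2 mm
Formula: V = (1/3) * pi * r^2 * h
r^2 = 4
pi * r^2 * h = pi * 4 * 2 = 8 * pi
V = 8 * pi / 3
V = 8.38
8.38 mm^3


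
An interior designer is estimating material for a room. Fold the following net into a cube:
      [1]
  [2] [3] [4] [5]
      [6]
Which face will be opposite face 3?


Net: cross layout. Take square 3 as the base (bottom).
Fold the four squares in the horizontal row up around 3: 2 -> left, 4 -> right, 5 wraps to the top.
Fold 1 and 6 up from 3: 1 -> back, 6 -> front.
Opposite pairs are therefore: (1, 6), (2, 4), (3, 5).
Face 3 is opposite face 5.
face 5


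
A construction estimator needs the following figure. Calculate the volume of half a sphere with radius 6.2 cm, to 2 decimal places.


Shape: hemisphere (half of a sphere)
Radius r = 6.2 cm
Formula: V = (1/2) * (4/3) * pi * r^3 = (2/3) * pi * r^3
r^3 = 238.328
(2/3) * 238.328 = 158.885333
V = 158.885333 * pi
V = 499.15
499.15 cm^3


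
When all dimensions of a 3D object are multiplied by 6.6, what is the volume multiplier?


Linear scale factor k = 6.6
Rule: under a linear scaling by k, volumes scale by k^3.
k^3 = 6.6 * 6.6 * 6.6
k^3 = 43.56 * 6.6
k^3 = 287.496
Volume scales by a factor of 287.496.
287.496 (dimensionless)


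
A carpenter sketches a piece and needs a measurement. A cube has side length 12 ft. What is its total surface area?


Shape: cube
Side s = 12 ft
A cube has 6 square faces.
Formula: SA = 6 * s^2
s^2 = 144
SA = 6 * 144
SA = 864
864 ft^2


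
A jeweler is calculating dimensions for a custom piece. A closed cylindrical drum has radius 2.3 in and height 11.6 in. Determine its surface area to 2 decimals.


Shape: closed cylinder
Radius r = 2.3 in, Height h = 11.6 in
Formula: SA = 2*pi*r^2 + 2*pi*r*h = 2*pi*r*(r + h)
r + h = 13.9
2 * r * (r + h) = 2 * 2.3 * 13.9 = 63.94
SA = 63.94 * pi
SA = 200.87
200.87 in^2


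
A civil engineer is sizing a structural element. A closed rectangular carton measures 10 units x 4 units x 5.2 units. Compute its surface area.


Shape: rectangular prism
l = 10 units, w = 4 units, h = 5.2 units
Formula: SA = 2(lw + lh + wh)
lw = 40, lh = 52, wh = 20.8
lw + lh + wh = 112.8
SA = 2 * 112.8
SA = 225.6
225.6 units^2


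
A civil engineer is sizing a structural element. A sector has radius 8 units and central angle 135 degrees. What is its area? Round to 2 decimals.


Shape: circular sector
Radius r = 8 units, Angle = 135 degrees
Formula: A = (angle/360) * pi * r^2
r^2 = 64
Fraction of circle = 135/360
A = (135/360) * pi * 64
A = 24 * pi
A = 75.4
75.4 units^2


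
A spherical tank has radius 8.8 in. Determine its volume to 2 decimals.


Shape: sphere
Radius r = 8.8 in
Formula: V = (4/3) * pi * r^3
r^3 = 681.472
(4/3) * 681.472 = 908.629333
V = 908.629333 * pi
V = 2854.54
2854.54 in^3


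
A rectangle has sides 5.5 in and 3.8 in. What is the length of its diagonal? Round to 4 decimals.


Shape: rectangle (diagonal via Pythagoras)
Sides: 5.5 in and 3.8 in
Formula: d = sqrt(l^2 + w^2)
l^2 = 30.25, w^2 = 14.44
l^2 + w^2 = 44.69
d = sqrt(44.69)
d = 6.6851
6.6851 in


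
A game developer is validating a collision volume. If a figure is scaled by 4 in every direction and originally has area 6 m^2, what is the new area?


Linear scale factor k = 4
Original area = 6 m^2
Rule: under a linear scaling by k, areas scale by k^2.
k^2 = 4^2 = 16
New area = 6 * 16
New area = 96
96 m^2


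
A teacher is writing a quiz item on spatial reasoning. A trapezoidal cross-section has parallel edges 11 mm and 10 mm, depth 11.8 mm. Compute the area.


Shape: trapezoid
Parallel sides a = 11 mm, b = 10 mm; Height h = 11.8 mm
Formula: A = (a + b) * h / 2
a + b = 11 + 10 = 21
A = 21 * 11.8 / 2
A = 247.8 / 2
A = 123.9
123.9 mm^2


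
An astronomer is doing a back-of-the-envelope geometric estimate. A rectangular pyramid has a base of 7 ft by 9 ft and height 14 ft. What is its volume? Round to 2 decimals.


Shape: rectangular pyramid
Base: 7 ft x 9 ft, Height h = 14 ft
Formula: V = (1/3) * base_area * h
base_area = 7 * 9 = 63
base_area * h = 63 * 14 = 882
V = 882 / 3
V = 294
294 ft^3


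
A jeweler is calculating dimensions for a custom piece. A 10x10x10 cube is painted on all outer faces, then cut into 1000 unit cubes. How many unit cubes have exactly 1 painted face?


Large cube: 10 x 10 x 10, cut into unit cubes.
n = 10, so n - 2 = 8
Cubes with 1 painted face lie in the interior of each face.
A cube has 6 faces; each contributes (n - 2)^2 = 64 such cubes.
Count = 6 * 64 = 384
384 unit cubes


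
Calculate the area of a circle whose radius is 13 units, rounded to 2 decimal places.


Shape: circle
Radius r = 13 units
Formula: A = pi * r^2
r^2 = 13^2 = 169
A = pi * 169
A = 530.93
530.93 units^2


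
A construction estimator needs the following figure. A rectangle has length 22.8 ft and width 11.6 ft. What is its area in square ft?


Shape: rectangle
Length l = 22.8 ft, Width w = 11.6 ft
Formula: A = l * w
A = 22.8 * 11.6
A = 264.48
264.48 ft^2


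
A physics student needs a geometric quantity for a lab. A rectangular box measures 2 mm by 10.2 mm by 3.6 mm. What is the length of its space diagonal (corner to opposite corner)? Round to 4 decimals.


Shape: rectangular box (space diagonal)
l = 2 mm, w = 10.2 mm, h = 3.6 mm
Visualize: the diagonal of the base, then a right triangle with that diagonal and the height.
Formula: d = sqrt(l^2 + w^2 + h^2)
l^2 + w^2 + h^2 = 4 + 104.04 + 12.96 = 121
d = sqrt(121)
d = 11.0
11 mm


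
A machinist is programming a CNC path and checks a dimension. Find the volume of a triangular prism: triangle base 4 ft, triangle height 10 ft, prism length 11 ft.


Shape: triangular prism
Triangle base = 4 ft, triangle height = 10 ft, prism length L = 11 ft
Formula: V = (1/2 * b * h_tri) * L
Cross-section area = 0.5 * 4 * 10 = 20
V = 20 * 11
V = 220
220 ft^3


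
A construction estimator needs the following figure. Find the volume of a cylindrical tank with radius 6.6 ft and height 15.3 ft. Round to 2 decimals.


Shape: cylinder
Radius r = 6.6 ft, Height h = 15.3 ft
Formula: V = pi * r^2 * h
r^2 = 43.56
V = pi * 43.56 * 15.3
V = 666.468 * pi
V = 2093.77
2093.77 ft^3


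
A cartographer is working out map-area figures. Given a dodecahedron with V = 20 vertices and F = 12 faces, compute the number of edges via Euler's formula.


Polyhedron: dodecahedron
Euler's formula for convex polyhedra: V - E + F = 2
Given: V = 20 vertices and F = 12 faces
Solve for E:
E = V + F - 2 = 20 + 12 - 2 = 30
30 edges


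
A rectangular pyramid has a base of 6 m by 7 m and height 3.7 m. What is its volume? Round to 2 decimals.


Shape: rectangular pyramid
Base: 6 m x 7 m, Height h = 3.7 m
Formula: V = (1/3) * base_area * h
base_area = 6 * 7 = 42
base_area * h = 42 * 3.7 = 155.4
V = 155.4 / 3
V = 51.8
51.8 m^3


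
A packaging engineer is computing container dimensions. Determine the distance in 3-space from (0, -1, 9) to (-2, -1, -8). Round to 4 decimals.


3D distance between two points
P1 = (0, -1, 9), P2 = (-2, -1, -8)
Formula: d = sqrt((x2-x1)^2 + (y2-y1)^2 + (z2-z1)^2)
dx = -2 - 0 = -2
dy = -1 - -1 = 0
dz = -8 - 9 = -17
dx^2 + dy^2 + dz^2 = 4 + 0 + 289 = 293
d = sqrt(293)
d = 17.1172
17.1172 units


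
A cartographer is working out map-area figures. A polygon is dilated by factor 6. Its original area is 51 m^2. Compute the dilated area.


Linear scale factor k = 6
Original area = 51 m^2
Rule: under a linear scaling by k, areas scale by k^2.
k^2 = 6^2 = 36
New area = 51 * 36
New area = 1836
1836 m^2


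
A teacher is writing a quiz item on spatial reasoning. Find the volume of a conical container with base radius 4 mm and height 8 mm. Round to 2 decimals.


Shape: cone
Radius r = 4 mm, Height h = 8 mm
Formula: V = (1/3) * pi * r^2 * h
r^2 = 16
pi * r^2 * h = pi * 16 * 8 = 128 * pi
V = 128 * pi / 3
V = 134.04
134.04 mm^3


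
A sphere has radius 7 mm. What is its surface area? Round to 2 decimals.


Shape: sphere
Radius r = 7 mm
Formula: SA = 4 * pi * r^2
r^2 = 49
SA = 4 * pi * 49
SA = 196 * pi
SA = 615.75
615.75 mm^2


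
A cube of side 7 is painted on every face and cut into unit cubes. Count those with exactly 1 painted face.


Large cube: 7 x 7 x 7, cut into unit cubes.
n = 7, so n - 2 = 5
Cubes with 1 painted face lie in the interior of each face.
A cube has 6 faces; each contributes (n - 2)^2 = 25 such cubes.
Count = 6 * 25 = 150
150 unit cubes


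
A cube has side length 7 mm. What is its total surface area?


Shape: cube
Side s = 7 mm
A cube has 6 square faces.
Formula: SA = 6 * s^2
s^2 = 49
SA = 6 * 49
SA = 294
294 mm^2


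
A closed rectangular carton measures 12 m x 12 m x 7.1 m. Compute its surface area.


Shape: rectangular prism
l = 12 m, w = 12 m, h = 7.1 m
Formula: SA = 2(lw + lh + wh)
lw = 144, lh = 85.2, wh = 85.2
lw + lh + wh = 314.4
SA = 2 * 314.4
SA = 628.8
628.8 m^2


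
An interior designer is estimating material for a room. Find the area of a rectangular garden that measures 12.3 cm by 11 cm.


Shape: rectangle
Length l = 12.3 cm, Width w = 11 cm
Formula: A = l * w
A = 12.3 * 11
A = 135.3
135.3 cm^2


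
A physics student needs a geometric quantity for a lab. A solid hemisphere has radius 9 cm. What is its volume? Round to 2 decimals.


Shape: hemisphere (half of a sphere)
Radius r = 9 cm
Formula: V = (1/2) * (4/3) * pi * r^3 = (2/3) * pi * r^3
r^3 = 729
(2/3) * 729 = 486
V = 486 * pi
V = 1526.81
1526.81 cm^3


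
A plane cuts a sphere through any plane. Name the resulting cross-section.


Solid: sphere
Cutting plane: through any plane
Visualize the intersection of the plane with the solid's surface.
The boundary of the cut region is a circle.
circle


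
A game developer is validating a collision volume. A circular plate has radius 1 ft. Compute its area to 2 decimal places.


Shape: circle
Radius r = 1 ft
Formula: A = pi * r^2
r^2 = 1^2 = 1
A = pi * 1
A = 3.14
3.14 ft^2


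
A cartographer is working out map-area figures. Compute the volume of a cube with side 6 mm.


Shape: cube
Side s = 6 mm
Formula: V = s^3
V = 6 * 6 * 6
V = 36 * 6
V = 216
216 mm^3


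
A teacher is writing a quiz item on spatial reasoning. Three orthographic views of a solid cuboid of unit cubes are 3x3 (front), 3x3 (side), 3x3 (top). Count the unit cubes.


Orthographic views of a solid rectangular block:
Front view 3 x 3 -> length = 3, height = 3
Side view 3 x 3 -> width = 3, height = 3 (consistent)
Top view 3 x 3 -> confirms length = 3, width = 3
The block is 3 x 3 x 3.
Total unit cubes = 3 * 3 * 3 = 27
27 unit cubes


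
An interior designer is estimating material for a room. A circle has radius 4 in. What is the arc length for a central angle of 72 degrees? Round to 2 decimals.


Shape: circular arc
Radius r = 4 in, Angle = 72 degrees
Formula: L = (angle/360) * 2 * pi * r
2 * pi * r = 8 * pi
L = (72/360) * 8 * pi
L = 1.6 * pi
L = 5.03
5.03 in


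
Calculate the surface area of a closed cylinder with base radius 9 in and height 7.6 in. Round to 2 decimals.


Shape: closed cylinder
Radius r = 9 in, Height h = 7.6 in
Formula: SA = 2*pi*r^2 + 2*pi*r*h = 2*pi*r*(r + h)
r + h = 16.6
2 * r * (r + h) = 2 * 9 * 16.6 = 298.8
SA = 298.8 * pi
SA = 938.71
938.71 in^2


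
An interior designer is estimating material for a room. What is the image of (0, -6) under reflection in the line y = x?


Transformation: reflection
Original point: (0, -6)
Rule for reflection over y = x: (x, y) -> (y, x)
Apply: (0, -6) -> (-6, 0)
(-6, 0)


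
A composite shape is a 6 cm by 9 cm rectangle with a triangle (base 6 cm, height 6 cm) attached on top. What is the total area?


Composite shape: rectangle + triangle
Rectangle area = 6 * 9 = 54
Triangle area = 0.5 * 6 * 6 = 18
Total = 54 + 18
Total = 72
72 cm^2


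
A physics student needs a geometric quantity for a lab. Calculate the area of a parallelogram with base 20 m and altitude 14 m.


Shape: parallelogram
Base b = 20 m, Height h = 14 m
Formula: A = b * h
A = 20 * 14
A = 280
280 m^2


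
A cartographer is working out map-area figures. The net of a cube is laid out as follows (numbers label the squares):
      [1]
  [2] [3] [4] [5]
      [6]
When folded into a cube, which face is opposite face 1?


Net: cross layout. Take square 3 as the base (bottom).
Fold the four squares in the horizontal row up around 3: 2 -> left, 4 -> right, 5 wraps to the top.
Fold 1 and 6 up from 3: 1 -> back, 6 -> front.
Opposite pairs are therefore: (1, 6), (2, 4), (3, 5).
Face 1 is opposite face 6.
face 6


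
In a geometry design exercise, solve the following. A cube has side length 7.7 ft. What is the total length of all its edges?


Shape: cube
Side s = 7.7 ft
A cube has 12 edges, all equal.
Formula: total edge length = 12 * s
Total = 12 * 7.7
Total = 92.4
92.4 ft


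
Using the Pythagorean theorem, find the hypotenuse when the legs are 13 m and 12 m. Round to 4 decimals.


Shape: right triangle
Legs a = 13 m, b = 12 m
Formula: c = sqrt(a^2 + b^2)
a^2 = 169, b^2 = 144
a^2 + b^2 = 313
c = sqrt(313)
c = 17.6918
17.6918 m


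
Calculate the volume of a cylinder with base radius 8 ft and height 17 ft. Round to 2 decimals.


Shape: cylinder
Radius r = 8 ft, Height h = 17 ft
Formula: V = pi * r^2 * h
r^2 = 64
V = pi * 64 * 17
V = 1088 * pi
V = 3418.05
3418.05 ft^3


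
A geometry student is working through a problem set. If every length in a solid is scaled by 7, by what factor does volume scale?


Linear scale factor k = 7
Rule: under a linear scaling by k, volumes scale by k^3.
k^3 = 7 * 7 * 7
k^3 = 49 * 7
k^3 = 343
Volume scales by a factor of 343.
343 (dimensionless)


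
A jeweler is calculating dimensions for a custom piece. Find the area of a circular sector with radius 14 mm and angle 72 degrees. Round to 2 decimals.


Shape: circular sector
Radius r = 14 mm, Angle = 72 degrees
Formula: A = (angle/360) * pi * r^2
r^2 = 196
Fraction of circle = 72/360
A = (72/360) * pi * 196
A = 39.2 * pi
A = 123.15
123.15 mm^2


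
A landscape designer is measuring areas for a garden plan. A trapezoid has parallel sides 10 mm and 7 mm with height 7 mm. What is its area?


Shape: trapezoid
Parallel sides a = 10 mm, b = 7 mm; Height h = 7 mm
Formula: A = (a + b) * h / 2
a + b = 10 + 7 = 17
A = 17 * 7 / 2
A = 119 / 2
A = 59.5
59.5 mm^2


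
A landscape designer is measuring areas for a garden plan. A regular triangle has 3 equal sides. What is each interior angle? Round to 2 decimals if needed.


Shape: regular triangle (3 sides)
Formula: interior angle = (n - 2) * 180 / n
(n - 2) = 1
(n - 2) * 180 = 180
angle = 180 / 3
angle = 60
60 degrees


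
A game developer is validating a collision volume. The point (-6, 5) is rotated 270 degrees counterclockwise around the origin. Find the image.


Transformation: rotation about the origin
Original point: (-6, 5)
Rule for 270 deg counterclockwise: (x, y) -> (y, -x)
Apply: (-6, 5) -> (5, 6)
(5, 6)


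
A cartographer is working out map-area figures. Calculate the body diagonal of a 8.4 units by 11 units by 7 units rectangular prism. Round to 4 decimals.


Shape: rectangular box (space diagonal)
l = 8.4 units, w = 11 units, h = 7 units
Visualize: the diagonal of the base, then a right triangle with that diagonal and the height.
Formula: d = sqrt(l^2 + w^2 + h^2)
l^2 + w^2 + h^2 = 70.56 + 121 + 49 = 240.56
d = sqrt(240.56)
d = 15.51
15.51 units


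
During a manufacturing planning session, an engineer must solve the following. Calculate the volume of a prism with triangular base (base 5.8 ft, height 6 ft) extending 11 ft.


Shape: triangular prism
Triangle base = 5.8 ft, triangle height = 6 ft, prism length L = 11 ft
Formula: V = (1/2 * b * h_tri) * L
Cross-section area = 0.5 * 5.8 * 6 = 17.4
V = 17.4 * 11
V = 191.4
191.4 ft^3


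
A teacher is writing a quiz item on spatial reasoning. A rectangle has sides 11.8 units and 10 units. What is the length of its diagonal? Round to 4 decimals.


Shape: rectangle (diagonal via Pythagoras)
Sides: 11.8 units and 10 units
Formula: d = sqrt(l^2 + w^2)
l^2 = 139.24, w^2 = 100
l^2 + w^2 = 239.24
d = sqrt(239.24)
d = 15.4674
15.4674 units


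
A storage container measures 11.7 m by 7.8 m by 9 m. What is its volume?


Shape: rectangular prism
l = 11.7 m, w = 7.8 m, h = 9 m
Formula: V = l * w * h
V = 11.7 * 7.8 * 9
V = 91.26 * 9
V = 821.34
821.34 m^3


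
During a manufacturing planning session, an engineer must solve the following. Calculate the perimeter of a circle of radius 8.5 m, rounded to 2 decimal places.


Shape: circle
Radius r = 8.5 m
Formula: C = 2 * pi * r
C = 2 * pi * 8.5
C = 17 * pi
C = 53.41
53.41 m


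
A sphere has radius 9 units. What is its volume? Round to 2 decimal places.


Shape: sphere
Radius r = 9 units
Formula: V = (4/3) * pi * r^3
r^3 = 729
(4/3) * 729 = 972
V = 972 * pi
V = 3053.63
3053.63 units^3


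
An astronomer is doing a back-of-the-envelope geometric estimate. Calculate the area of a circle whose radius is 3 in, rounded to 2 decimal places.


Shape: circle
Radius r = 3 in
Formula: A = pi * r^2
r^2 = 3^2 = 9
A = pi * 9
A = 28.27
28.27 in^2


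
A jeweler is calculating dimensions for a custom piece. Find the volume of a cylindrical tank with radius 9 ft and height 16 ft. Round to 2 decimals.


Shape: cylinder
Radius r = 9 ft, Height h = 16 ft
Formula: V = pi * r^2 * h
r^2 = 81
V = pi * 81 * 16
V = 1296 * pi
V = 4071.5
4071.5 ft^3


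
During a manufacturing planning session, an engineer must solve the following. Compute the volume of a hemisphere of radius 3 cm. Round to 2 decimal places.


Shape: hemisphere (half of a sphere)
Radius r = 3 cm
Formula: V = (1/2) * (4/3) * pi * r^3 = (2/3) * pi * r^3
r^3 = 27
(2/3) * 27 = 18
V = 18 * pi
V = 56.55
56.55 cm^3


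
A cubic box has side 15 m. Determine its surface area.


Shape: cube
Side s = 15 m
A cube has 6 square faces.
Formula: SA = 6 * s^2
s^2 = 225
SA = 6 * 225
SA = 1350
1350 m^2


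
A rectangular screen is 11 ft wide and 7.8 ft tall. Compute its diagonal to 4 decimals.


Shape: rectangle (diagonal via Pythagoras)
Sides: 11 ft and 7.8 ft
Formula: d = sqrt(l^2 + w^2)
l^2 = 121, w^2 = 60.84
l^2 + w^2 = 181.84
d = sqrt(181.84)
d = 13.4848
13.4848 ft


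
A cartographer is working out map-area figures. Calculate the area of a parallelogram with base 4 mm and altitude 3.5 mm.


Shape: parallelogram
Base b = 4 mm, Height h = 3.5 mm
Formula: A = b * h
A = 4 * 3.5
A = 14
14 mm^2


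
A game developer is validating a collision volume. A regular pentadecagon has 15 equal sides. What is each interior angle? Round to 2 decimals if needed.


Shape: regular pentadecagon (15 sides)
Formula: interior angle = (n - 2) * 180 / n
(n - 2) = 13
(n - 2) * 180 = 2340
angle = 2340 / 15
angle = 156
156 degrees


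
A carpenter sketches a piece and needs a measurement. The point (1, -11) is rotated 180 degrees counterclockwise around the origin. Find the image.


Transformation: rotation about the origin
Original point: (1, -11)
Rule for 180 deg: (x, y) -> (-x, -y)
Apply: (1, -11) -> (-1, 11)
(-1, 11)


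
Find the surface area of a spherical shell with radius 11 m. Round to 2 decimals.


Shape: sphere
Radius r = 11 m
Formula: SA = 4 * pi * r^2
r^2 = 121
SA = 4 * pi * 121
SA = 484 * pi
SA = 1520.53
1520.53 m^2


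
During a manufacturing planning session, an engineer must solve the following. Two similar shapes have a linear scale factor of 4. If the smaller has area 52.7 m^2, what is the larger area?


Linear scale factor k = 4
Original area = 52.7 m^2
Rule: under a linear scaling by k, areas scale by k^2.
k^2 = 4^2 = 16
New area = 52.7 * 16
New area = 843.2
843.2 m^2


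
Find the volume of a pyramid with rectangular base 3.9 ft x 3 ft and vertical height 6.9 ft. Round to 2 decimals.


Shape: rectangular pyramid
Base: 3.9 ft x 3 ft, Height h = 6.9 ft
Formula: V = (1/3) * base_area * h
base_area = 3.9 * 3 = 11.7
base_area * h = 11.7 * 6.9 = 80.73
V = 80.73 / 3
V = 26.91
26.91 ft^3


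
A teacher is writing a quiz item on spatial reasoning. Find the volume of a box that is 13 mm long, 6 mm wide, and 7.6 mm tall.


Shape: rectangular prism
l = 13 mm, w = 6 mm, h = 7.6 mm
Formula: V = l * w * h
V = 13 * 6 * 7.6
V = 78 * 7.6
V = 592.8
592.8 mm^3


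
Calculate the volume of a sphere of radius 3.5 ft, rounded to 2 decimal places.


Shape: sphere
Radius r = 3.5 ft
Formula: V = (4/3) * pi * r^3
r^3 = 42.875
(4/3) * 42.875 = 57.166667
V = 57.166667 * pi
V = 179.59
179.59 ft^3


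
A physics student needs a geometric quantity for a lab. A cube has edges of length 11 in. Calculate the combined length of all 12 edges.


Shape: cube
Side s = 11 in
A cube has 12 edges, all equal.
Formula: total edge length = 12 * s
Total = 12 * 11
Total = 132
132 in


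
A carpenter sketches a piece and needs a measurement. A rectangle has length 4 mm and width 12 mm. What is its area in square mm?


Shape: rectangle
Length l = 4 mm, Width w = 12 mm
Formula: A = l * w
A = 4 * 12
A = 48
48 mm^2


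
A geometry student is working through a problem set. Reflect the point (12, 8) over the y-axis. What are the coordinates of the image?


Transformation: reflection
Original point: (12, 8)
Rule for reflection over the y-axis: (x, y) -> (-x, y)
Apply: (12, 8) -> (-12, 8)
(-12, 8)


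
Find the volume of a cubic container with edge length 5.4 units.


Shape: cube
Side s = 5.4 units
Formula: V = s^3
V = 5.4 * 5.4 * 5.4
V = 29.16 * 5.4
V = 157.464
157.464 units^3


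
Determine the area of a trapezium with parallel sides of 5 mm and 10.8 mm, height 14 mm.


Shape: trapezoid
Parallel sides a = 5 mm, b = 10.8 mm; Height h = 14 mm
Formula: A = (a + b) * h / 2
a + b = 5 + 10.8 = 15.8
A = 15.8 * 14 / 2
A = 221.2 / 2
A = 110.6
110.6 mm^2


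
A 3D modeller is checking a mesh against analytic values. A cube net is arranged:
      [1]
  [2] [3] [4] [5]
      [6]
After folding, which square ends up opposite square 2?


Net: cross layout. Take square 3 as the base (bottom).
Fold the four squares in the horizontal row up around 3: 2 -> left, 4 -> right, 5 wraps to the top.
Fold 1 and 6 up from 3: 1 -> back, 6 -> front.
Opposite pairs are therefore: (1, 6), (2, 4), (3, 5).
Face 2 is opposite face 4.
face 4


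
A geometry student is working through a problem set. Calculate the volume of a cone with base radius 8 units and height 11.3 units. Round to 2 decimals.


Shape: cone
Radius r = 8 units, Height h = 11.3 units
Formula: V = (1/3) * pi * r^2 * h
r^2 = 64
pi * r^2 * h = pi * 64 * 11.3 = 723.2 * pi
V = 723.2 * pi / 3
V = 757.33
757.33 units^3


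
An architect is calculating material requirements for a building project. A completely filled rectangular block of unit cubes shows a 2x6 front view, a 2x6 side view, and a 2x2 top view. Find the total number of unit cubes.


Orthographic views of a solid rectangular block:
Front view 2 x 6 -> length = 2, height = 6
Side view 2 x 6 -> width = 2, height = 6 (consistent)
Top view 2 x 2 -> confirms length = 2, width = 2
The block is 2 x 2 x 6.
Total unit cubes = 2 * 2 * 6 = 24
24 unit cubes


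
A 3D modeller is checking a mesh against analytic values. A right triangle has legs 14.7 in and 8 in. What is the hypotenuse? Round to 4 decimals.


Shape: right triangle
Legs a = 14.7 in, b = 8 in
Formula: c = sqrt(a^2 + b^2)
a^2 = 216.09, b^2 = 64
a^2 + b^2 = 280.09
c = sqrt(280.09)
c = 16.7359
16.7359 in


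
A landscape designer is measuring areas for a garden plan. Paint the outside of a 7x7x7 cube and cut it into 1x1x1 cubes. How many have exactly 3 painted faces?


Large cube: 7 x 7 x 7, cut into unit cubes.
Cubes with 3 painted faces are at the corners. A cube always has 8 corners.
Count = 8
8 unit cubes


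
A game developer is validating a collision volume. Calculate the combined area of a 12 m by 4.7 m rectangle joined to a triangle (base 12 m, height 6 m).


Composite shape: rectangle + triangle
Rectangle area = 12 * 4.7 = 56.4
Triangle area = 0.5 * 12 * 6 = 36
Total = 56.4 + 36
Total = 92.4
92.4 m^2


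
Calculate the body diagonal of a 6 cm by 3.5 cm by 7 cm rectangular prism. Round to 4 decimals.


Shape: rectangular box (space diagonal)
l = 6 cm, w = 3.5 cm, h = 7 cm
Visualize: the diagonal of the base, then a right triangle with that diagonal and the height.
Formula: d = sqrt(l^2 + w^2 + h^2)
l^2 + w^2 + h^2 = 36 + 12.25 + 49 = 97.25
d = sqrt(97.25)
d = 9.8615
9.8615 cm
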